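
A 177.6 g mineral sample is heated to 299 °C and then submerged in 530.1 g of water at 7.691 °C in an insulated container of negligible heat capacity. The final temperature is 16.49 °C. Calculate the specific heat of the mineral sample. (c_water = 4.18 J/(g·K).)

Energy conservation, ΣQ = 0:
177.6×c×(16.49 − 299) + 530.1×4.18×(16.49 − 7.691) = 0
-50174 c = -19497
c = -19497/-50174 ≈ 0.3886 J/(g·K)

c ≈ 0.389 J/(g·K)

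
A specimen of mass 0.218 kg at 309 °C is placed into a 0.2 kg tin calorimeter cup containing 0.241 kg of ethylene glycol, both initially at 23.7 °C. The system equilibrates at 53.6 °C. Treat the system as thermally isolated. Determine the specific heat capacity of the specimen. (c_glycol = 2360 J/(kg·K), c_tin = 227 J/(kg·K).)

c ≈ 330 J/(kg·K)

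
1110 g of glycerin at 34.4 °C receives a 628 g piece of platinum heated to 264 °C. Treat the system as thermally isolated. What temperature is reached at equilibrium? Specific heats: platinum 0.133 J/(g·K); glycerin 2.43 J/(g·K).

T_f = Σ m_i c_i T_i / Σ m_i c_i:
T_f = (83.52×264 + 2697.3×34.4) / (83.52 + 2697.3)
    = 114837 / 2780.8 ≈ 41.30 °C

T_f ≈ 41.3 °C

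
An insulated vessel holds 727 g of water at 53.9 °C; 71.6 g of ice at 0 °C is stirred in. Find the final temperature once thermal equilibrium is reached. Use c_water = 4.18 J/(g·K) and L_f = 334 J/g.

T_f ≈ 41.9 °C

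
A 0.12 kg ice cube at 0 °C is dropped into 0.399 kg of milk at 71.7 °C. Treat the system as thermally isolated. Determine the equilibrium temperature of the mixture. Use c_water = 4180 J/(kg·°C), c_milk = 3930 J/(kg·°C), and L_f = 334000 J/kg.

T_f ≈ 35.0 °C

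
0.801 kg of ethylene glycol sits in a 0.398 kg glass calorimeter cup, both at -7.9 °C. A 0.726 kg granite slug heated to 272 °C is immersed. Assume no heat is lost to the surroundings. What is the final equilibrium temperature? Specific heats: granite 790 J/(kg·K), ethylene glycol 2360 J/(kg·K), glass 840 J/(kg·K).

T_f ≈ 49.5 °C

Heat gained plus heat lost sum to zero:
0.726*790*(T − 272) + 0.801*2360*(T − (-7.9)) + 0.398*840*(T − (-7.9)) = 0
2798.2 T = 138428
T = 138428 / 2798.2 = 49.5 °C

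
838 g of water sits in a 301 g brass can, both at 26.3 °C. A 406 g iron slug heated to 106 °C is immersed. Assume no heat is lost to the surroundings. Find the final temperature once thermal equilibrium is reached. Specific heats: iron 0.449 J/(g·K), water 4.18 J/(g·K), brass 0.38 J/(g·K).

Heat gained plus heat lost sum to zero:
406·0.449·(T − 106) + 838·4.18·(T − 26.3) + 301·0.38·(T − 26.3) = 0
(182.29 + 3502.8 + 114.38) T = 182.29·106 + 3502.8·26.3 + 114.38·26.3
T = 114456/3799.5 ≈ 30.12 °C

T_f ≈ 30.1 °C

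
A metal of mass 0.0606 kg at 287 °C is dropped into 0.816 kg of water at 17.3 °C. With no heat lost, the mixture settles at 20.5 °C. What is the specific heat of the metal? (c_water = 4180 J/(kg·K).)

c ≈ 676 J/(kg·K)

Net heat exchanged in the isolated system is zero:
0.0606×c×(20.5 − 287) + 0.816×4180×(20.5 − 17.3) = 0
-16.15 c = -10915
c = -10915/-16.15 ≈ 675.8 J/(kg·K)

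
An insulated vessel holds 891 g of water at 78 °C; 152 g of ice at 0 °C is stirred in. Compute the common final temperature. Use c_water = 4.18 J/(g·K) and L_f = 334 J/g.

T_f ≈ 55.0 °C

Conservation of energy gives ΣQ = 0:
latent heat to melt: 152·334 = 50768
  meltwater 0→T: 152·4.18·T = 635.36 T
  water cools: 891·4.18·(T − 78) = 3724.4(T − 78)
4359.7 T = 290502 − 50768 = 239734
T ≈ 54.99 °C — above 0 °C, consistent with complete melting.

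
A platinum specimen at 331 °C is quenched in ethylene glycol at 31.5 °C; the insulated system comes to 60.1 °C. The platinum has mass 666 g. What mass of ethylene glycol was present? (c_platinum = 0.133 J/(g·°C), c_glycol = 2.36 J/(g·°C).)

Heat lost by the platinum = heat gained by the glycol:
666×0.133×(331 − 60.1) = m×2.36×(60.1 − 31.5)
67.5 m = 23996  ⇒  m ≈ 355.5 g

m ≈ 356 g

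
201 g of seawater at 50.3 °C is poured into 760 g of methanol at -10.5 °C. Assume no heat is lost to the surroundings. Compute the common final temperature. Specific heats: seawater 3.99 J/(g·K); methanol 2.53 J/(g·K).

T_f ≈ 7.4 °C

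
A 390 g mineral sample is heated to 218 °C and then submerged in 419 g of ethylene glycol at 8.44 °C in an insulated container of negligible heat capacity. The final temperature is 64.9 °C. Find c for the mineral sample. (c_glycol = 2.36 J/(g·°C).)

c ≈ 0.935 J/(g·°C)

Heat lost by the mineral sample = heat gained by the glycol:
390·c·(218 − 64.9) = 419·2.36·(64.9 − 8.44)
59709 c = 55830  ⇒  c ≈ 0.935 J/(g·°C)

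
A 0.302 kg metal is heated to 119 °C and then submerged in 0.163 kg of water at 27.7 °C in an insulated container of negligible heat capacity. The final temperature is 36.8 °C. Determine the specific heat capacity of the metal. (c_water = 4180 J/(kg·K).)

Taking heat into each body as positive, Σ m c ΔT = 0:
0.302×c×(36.8 − 119) + 0.163×4180×(36.8 − 27.7) = 0
-24.82 c = -6200.2
c = -6200.2/-24.82 ≈ 249.8 J/(kg·K)

c ≈ 250 J/(kg·K)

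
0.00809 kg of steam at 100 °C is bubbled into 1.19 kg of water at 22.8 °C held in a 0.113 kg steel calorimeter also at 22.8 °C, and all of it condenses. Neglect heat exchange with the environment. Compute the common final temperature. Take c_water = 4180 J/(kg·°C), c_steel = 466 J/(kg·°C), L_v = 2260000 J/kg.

T_f ≈ 26.9 °C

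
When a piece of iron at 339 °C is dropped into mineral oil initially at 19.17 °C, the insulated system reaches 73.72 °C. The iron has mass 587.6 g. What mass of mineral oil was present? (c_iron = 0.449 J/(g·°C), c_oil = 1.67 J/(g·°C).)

m ≈ 768 g

Net heat exchanged in the isolated system is zero:
587.6×0.449×(73.72 − 339) + m×1.67×(73.72 − 19.17) = 0
91.1 m = 69989
m = 69989/91.1 ≈ 768.3 g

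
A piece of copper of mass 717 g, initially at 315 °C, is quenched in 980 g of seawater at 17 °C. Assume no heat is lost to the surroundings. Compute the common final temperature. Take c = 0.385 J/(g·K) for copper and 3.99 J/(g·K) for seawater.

T_f ≈ 36.7 °C

Heat gained plus heat lost sum to zero:
717×0.385×(T − 315) + 980×3.99×(T − 17) = 0
276.05(T − 315) + 3910.2(T − 17) = 0
4186.2 T = 153428
T = 153428/4186.2 ≈ 36.65 °C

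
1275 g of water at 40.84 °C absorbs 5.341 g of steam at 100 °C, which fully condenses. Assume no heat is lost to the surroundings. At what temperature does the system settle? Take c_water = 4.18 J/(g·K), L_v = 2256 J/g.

T_f ≈ 43.3 °C

Sum of m c ΔT and latent-heat terms is zero:
steam→water at 100 °C releases m L_v = 5.341×2256 = 12049
  condensate cools 100→T: 5.341×4.18×(T − 100) = 22.33(T − 100)
  original water: 5329.5(T − 40.84)
5351.8 T = 12049 + 2232.5 + 217657 = 231939
T ≈ 43.34 °C (< 100 °C, so full condensation is consistent).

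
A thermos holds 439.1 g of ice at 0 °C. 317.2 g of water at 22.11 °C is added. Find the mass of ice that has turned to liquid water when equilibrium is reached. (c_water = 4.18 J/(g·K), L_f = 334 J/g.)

m_melted ≈ 87.8 g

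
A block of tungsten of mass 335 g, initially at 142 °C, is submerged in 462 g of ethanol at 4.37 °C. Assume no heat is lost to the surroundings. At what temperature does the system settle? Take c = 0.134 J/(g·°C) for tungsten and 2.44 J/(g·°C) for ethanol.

T_f ≈ 9.6 °C

Let T be the final temperature. ΣQ_i = 0:
335×0.134×(T − 142) + 462×2.44×(T − 4.37) = 0
1172.2 T = 11301
T = 11301/1172.2 ≈ 9.64 °C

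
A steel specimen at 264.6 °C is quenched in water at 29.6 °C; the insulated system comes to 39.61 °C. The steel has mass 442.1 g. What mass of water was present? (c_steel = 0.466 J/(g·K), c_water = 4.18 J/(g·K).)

Energy conservation, ΣQ = 0:
442.1·0.466·(39.61 − 264.6) + m·4.18·(39.61 − 29.6) = 0
41.84 m = 46352
m = 46352/41.84 ≈ 1108 g

m ≈ 1110 g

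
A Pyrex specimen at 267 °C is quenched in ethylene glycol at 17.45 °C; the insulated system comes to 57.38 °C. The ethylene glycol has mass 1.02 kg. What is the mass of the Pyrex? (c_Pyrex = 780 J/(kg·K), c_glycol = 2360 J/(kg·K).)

|Q_Pyrex| = |Q_glycol|:
m·780·(267 − 57.38) = 1.02·2360·(57.38 − 17.45)
163504 m = 96119  ⇒  m ≈ 0.5879 kg

m ≈ 0.588 kg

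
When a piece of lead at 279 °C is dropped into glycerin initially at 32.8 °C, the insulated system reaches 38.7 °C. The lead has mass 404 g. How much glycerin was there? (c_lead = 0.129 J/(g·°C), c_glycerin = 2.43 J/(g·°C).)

m ≈ 874 g

|Q_lead| = |Q_glycerin|:
404·0.129·(279 − 38.7) = m·2.43·(38.7 − 32.8)
14.34 m = 12523  ⇒  m ≈ 873.5 g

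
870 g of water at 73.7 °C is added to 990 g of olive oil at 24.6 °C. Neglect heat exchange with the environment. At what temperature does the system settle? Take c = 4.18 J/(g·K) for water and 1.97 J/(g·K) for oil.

T_f ≈ 56.6 °C

|Q_water| = |Q_oil|:
870*4.18*(73.7 − T) = 990*1.97*(T − 24.6)
3636.6(73.7 − T) = 1950.3(T − 24.6)
5586.9 T = 315995  ⇒  T ≈ 56.56 °C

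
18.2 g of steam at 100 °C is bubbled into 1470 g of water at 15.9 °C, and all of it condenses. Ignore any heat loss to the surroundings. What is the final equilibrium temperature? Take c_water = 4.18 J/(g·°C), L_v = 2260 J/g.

Energy balance with sensible and latent terms:
condense steam: −18.2·2260 = −41132
  condensate cools 100→T: 18.2·4.18·(T − 100) = 76.08(T − 100)
  water warms: 1470·4.18·(T − 15.9) = 6144.6(T − 15.9)
6220.7 T = 41132 + 7607.6 + 97699 = 146439
T ≈ 23.54 °C (< 100 °C, so full condensation is consistent).

T_f ≈ 23.5 °C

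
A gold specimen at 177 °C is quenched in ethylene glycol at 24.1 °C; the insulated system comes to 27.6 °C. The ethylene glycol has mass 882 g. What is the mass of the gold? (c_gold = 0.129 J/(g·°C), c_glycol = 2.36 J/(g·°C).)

|Q_gold| = |Q_glycol|:
m×0.129×(177 − 27.6) = 882×2.36×(27.6 − 24.1)
19.27 m = 7285.3  ⇒  m ≈ 378 g

m ≈ 378 g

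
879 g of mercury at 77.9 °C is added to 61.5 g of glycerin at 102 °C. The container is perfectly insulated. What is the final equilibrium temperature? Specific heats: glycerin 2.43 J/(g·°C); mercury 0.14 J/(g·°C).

T_f ≈ 91.1 °C

With ΣQ=0 the equilibrium temperature is the m·c-weighted mean:
T_f = (149.45×102 + 123.06×77.9) / (149.45 + 123.06)
    = 24830 / 272.51 ≈ 91.12 °C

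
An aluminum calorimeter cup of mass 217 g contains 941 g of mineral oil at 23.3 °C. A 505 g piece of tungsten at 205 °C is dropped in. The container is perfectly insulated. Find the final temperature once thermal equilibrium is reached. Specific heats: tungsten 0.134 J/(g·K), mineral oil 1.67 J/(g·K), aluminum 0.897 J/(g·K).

T_f ≈ 30.0 °C

Conservation of energy gives ΣQ = 0:
505·0.134·(T − 205) + 941·1.67·(T − 23.3) + 217·0.897·(T − 23.3) = 0
1833.8 T = 55023
T ≈ 30.01 °C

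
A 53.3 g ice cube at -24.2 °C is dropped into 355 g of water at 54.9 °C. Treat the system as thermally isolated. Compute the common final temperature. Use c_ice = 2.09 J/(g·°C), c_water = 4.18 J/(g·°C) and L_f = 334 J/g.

Sum of m c ΔT and latent-heat terms is zero:
warm ice to 0 °C: 53.3×2.09×(0 − (-24.2)) = 2695.8
  fusion: m_ice L_f = 53.3×334 = 17802
  warm the meltwater: 222.79 T
  water: 1483.9(T − 54.9)
1706.7 T = 81466 − 20498 = 60968
T ≈ 35.72 °C — above 0 °C, consistent with complete melting.

T_f ≈ 35.7 °C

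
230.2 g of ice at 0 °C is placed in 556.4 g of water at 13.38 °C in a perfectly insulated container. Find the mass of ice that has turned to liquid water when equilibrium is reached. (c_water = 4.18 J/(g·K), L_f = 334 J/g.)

m_melted ≈ 93.2 g

Water can give up m c ΔT = 556.4·4.18·13.38 = 31119 J before reaching 0 °C.
Fully melting the ice requires m_ice L_f = 230.2·334 = 76887 J.
That's not enough to melt it all — equilibrium is at 0 °C with ice remaining.
Mass melted = 31119/334 ≈ 93.17 g.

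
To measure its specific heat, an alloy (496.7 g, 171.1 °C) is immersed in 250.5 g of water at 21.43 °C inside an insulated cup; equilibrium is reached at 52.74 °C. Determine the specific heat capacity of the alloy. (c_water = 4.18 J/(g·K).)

Let T be the final temperature. ΣQ_i = 0:
496.7·c·(52.74 − 171.1) + 250.5·4.18·(52.74 − 21.43) = 0
-58789 c = -32784
c = -32784/-58789 ≈ 0.5577 J/(g·K)

c ≈ 0.558 J/(g·K)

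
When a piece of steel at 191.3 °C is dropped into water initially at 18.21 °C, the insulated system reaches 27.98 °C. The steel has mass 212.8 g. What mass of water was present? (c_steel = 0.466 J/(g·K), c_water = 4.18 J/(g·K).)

m ≈ 397 g

Taking heat into each body as positive, Σ m c ΔT = 0:
212.8·0.466·(27.98 − 191.3) + m·4.18·(27.98 − 18.21) = 0
40.84 m = 16196
m = 16196/40.84 ≈ 396.6 g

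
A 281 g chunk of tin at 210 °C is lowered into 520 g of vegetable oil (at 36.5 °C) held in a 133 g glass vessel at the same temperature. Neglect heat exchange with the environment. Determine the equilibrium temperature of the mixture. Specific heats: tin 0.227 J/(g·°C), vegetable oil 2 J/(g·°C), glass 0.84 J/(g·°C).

Energy conservation, ΣQ = 0:
281·0.227·(T − 210) + 520·2·(T − 36.5) + 133·0.84·(T − 36.5) = 0
63.79(T − 210) + 1040(T − 36.5) + 111.72(T − 36.5) = 0
(63.79 + 1040 + 111.72) T = 63.79·210 + 1040·36.5 + 111.72·36.5
T ≈ 45.60 °C

T_f ≈ 45.6 °C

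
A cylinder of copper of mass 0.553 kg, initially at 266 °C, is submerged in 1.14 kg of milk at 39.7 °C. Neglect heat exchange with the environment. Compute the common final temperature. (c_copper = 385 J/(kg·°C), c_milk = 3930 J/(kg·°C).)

T_f ≈ 50.0 °C

Taking heat into each body as positive, Σ m c ΔT = 0:
0.553*385*(T − 266) + 1.14*3930*(T − 39.7) = 0
212.91(T − 266) + 4480.2(T − 39.7) = 0
(212.91 + 4480.2) T = 212.91*266 + 4480.2*39.7
T = 234497/4693.1 ≈ 49.97 °C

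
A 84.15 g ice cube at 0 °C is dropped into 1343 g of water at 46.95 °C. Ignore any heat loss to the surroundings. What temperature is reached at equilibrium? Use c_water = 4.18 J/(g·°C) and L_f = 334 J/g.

T_f ≈ 39.5 °C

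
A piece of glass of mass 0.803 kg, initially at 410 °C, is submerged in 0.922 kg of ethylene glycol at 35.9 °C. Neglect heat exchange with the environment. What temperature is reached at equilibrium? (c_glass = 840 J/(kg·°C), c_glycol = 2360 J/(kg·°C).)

T_f ≈ 124.4 °C

Heat gained plus heat lost sum to zero:
0.803*840*(T − 410) + 0.922*2360*(T − 35.9) = 0
2850.4 T = 354669
T ≈ 124.43 °C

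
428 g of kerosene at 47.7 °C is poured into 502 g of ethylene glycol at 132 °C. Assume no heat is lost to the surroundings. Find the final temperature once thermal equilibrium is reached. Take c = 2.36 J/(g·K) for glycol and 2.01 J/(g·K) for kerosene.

T_f ≈ 96.5 °C

With ΣQ=0 the equilibrium temperature is the m·c-weighted mean:
T_f = (1184.7×132 + 860.28×47.7) / (1184.7 + 860.28)
    = 197418 / 2045 ≈ 96.54 °C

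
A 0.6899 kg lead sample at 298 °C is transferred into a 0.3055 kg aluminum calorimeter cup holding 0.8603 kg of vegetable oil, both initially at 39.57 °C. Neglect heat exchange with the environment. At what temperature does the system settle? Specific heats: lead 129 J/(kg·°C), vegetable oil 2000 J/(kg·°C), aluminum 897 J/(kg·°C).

T_f ≈ 50.6 °C

Setting the total heat transfer to zero:
0.6899×129×(T − 298) + 0.8603×2000×(T − 39.57) + 0.3055×897×(T − 39.57) = 0
89(T − 298) + 1720.6(T − 39.57) + 274.03(T − 39.57) = 0
(89 + 1720.6 + 274.03) T = 89×298 + 1720.6×39.57 + 274.03×39.57
T = 105449/2083.6 ≈ 50.61 °C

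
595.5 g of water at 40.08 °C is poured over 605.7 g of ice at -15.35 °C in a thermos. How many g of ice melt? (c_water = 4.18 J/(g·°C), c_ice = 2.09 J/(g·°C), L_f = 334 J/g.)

Cooling the water to 0 °C releases 595.5·4.18·40.08 = 99767 J.
Of that, 605.7·2.09·15.35 = 19432 J goes to bring the ice to 0 °C, leaving 80335 J.
Melting all 605.7 g of ice would need 605.7·334 = 202304 J.
Since 80335 < 202304 J, not all the ice melts; equilibrium is at 0 °C.
m_melt = 80335 / L_f = 240.5 g.

m_melted ≈ 241 g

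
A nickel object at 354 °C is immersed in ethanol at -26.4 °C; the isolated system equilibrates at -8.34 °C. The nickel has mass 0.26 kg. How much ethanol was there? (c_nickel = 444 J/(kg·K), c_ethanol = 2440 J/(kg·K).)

m ≈ 0.949 kg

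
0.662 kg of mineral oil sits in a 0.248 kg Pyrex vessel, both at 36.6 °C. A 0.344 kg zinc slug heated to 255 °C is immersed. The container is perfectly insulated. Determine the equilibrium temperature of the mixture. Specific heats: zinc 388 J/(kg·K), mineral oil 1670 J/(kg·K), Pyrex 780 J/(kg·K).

Taking heat into each body as positive, Σ m c ΔT = 0:
0.344×388×(T − 255) + 0.662×1670×(T − 36.6) + 0.248×780×(T − 36.6) = 0
1432.5 T = 81578
T = 81578/1432.5 ≈ 56.95 °C

T_f ≈ 56.9 °C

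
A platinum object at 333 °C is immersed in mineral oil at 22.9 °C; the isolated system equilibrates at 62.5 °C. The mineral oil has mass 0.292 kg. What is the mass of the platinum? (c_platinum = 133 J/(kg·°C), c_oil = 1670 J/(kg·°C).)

|Q_platinum| = |Q_oil|:
m×133×(333 − 62.5) = 0.292×1670×(62.5 − 22.9)
35976 m = 19311  ⇒  m ≈ 0.5368 kg

m ≈ 0.537 kg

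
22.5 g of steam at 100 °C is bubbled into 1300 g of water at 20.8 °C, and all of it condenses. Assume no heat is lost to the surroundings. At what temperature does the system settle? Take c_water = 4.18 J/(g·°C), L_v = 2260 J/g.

T_f ≈ 31.3 °C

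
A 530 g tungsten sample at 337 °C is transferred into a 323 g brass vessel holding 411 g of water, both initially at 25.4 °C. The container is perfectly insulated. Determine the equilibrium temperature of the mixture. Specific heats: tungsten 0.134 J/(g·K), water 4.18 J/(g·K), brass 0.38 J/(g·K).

Heat gained plus heat lost sum to zero:
530×0.134×(T − 337) + 411×4.18×(T − 25.4) + 323×0.38×(T − 25.4) = 0
71.02(T − 337) + 1718(T − 25.4) + 122.74(T − 25.4) = 0
1911.7 T = 70688
T ≈ 36.98 °C

T_f ≈ 37.0 °C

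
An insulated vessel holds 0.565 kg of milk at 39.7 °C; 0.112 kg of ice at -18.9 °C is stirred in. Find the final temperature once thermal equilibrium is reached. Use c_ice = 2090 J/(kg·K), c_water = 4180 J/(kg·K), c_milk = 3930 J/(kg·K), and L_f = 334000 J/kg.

Setting the total heat transfer to zero:
warm ice to 0 °C: 0.112×2090×(0 − (-18.9)) = 4424.1; melt ice: 0.112×334000 = 37408; warm the meltwater: 468.16 T; milk: 2220.4(T − 39.7)
2688.6 T = 88152 − 41832 = 46320
T ≈ 17.23 °C. Since T > 0 °C, the all-ice-melts assumption holds.

T_f ≈ 17.2 °C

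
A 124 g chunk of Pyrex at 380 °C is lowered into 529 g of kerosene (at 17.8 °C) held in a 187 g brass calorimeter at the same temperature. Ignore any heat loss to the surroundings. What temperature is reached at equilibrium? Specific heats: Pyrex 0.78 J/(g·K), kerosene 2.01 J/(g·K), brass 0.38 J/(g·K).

T_f ≈ 46.3 °C

Conservation of energy gives ΣQ = 0:
124×0.78×(T − 380) + 529×2.01×(T − 17.8) + 187×0.38×(T − 17.8) = 0
1231.1 T = 56945
T = 56945 / 1231.1 = 46.3 °C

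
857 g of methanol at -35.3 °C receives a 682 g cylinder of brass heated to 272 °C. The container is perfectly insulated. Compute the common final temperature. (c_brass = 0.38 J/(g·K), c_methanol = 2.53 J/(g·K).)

Heat lost by the brass equals heat gained by the methanol:
682*0.38*(272 − T) = 857*2.53*(T − (-35.3))
259.16(272 − T) = 2168.2(T − (-35.3))
2427.4 T = -6046.3  ⇒  T ≈ -2.49 °C

T_f ≈ -2.5 °C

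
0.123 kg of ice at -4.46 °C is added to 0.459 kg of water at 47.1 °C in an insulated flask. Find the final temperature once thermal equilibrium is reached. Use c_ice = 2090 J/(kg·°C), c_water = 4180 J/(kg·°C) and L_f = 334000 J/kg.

T_f ≈ 19.8 °C

Sum of m c ΔT and latent-heat terms is zero:
warm ice to 0 °C: 0.123·2090·(0 − (-4.46)) = 1146.5; latent heat to melt: 0.123·334000 = 41082; warm the meltwater: 514.14 T; water: 1918.6(T − 47.1)
2432.8 T = 90367 − 42229 = 48138
T ≈ 19.79 °C — above 0 °C, consistent with complete melting.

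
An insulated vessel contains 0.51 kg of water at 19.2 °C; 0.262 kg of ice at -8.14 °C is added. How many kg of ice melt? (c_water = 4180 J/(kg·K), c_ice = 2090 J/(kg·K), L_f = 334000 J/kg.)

m_melted ≈ 0.109 kg

Heat available from the water dropping to 0 °C: 0.51·4180·19.2 = 40931 J.
Warming the ice to 0 °C takes 0.262·2090·8.14 = 4457.3 J, leaving 36473 J for melting.
Fully melting the ice requires m_ice L_f = 0.262·334000 = 87508 J.
36473 J < 87508 J, so only part of the ice melts and the system sits at 0 °C.
Mass melted = 36473/334000 ≈ 0.1092 kg.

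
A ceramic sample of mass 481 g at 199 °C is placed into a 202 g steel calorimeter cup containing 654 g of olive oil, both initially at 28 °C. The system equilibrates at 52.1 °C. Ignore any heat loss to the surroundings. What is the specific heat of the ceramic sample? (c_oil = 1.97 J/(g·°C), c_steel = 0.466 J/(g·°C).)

c ≈ 0.472 J/(g·°C)

Heat gained plus heat lost sum to zero:
481·c·(52.1 − 199) + 654·1.97·(52.1 − 28) + 202·0.466·(52.1 − 28) = 0
-70659 c = -33319
c = -33319/-70659 ≈ 0.4715 J/(g·°C)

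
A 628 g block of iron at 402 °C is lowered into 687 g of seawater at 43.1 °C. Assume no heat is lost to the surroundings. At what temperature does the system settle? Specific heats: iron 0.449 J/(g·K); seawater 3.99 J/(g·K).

T_f ≈ 76.6 °C

Taking heat into each body as positive, Σ m c ΔT = 0:
628×0.449×(T − 402) + 687×3.99×(T − 43.1) = 0
281.97(T − 402) + 2741.1(T − 43.1) = 0
(281.97 + 2741.1) T = 281.97×402 + 2741.1×43.1
T ≈ 76.58 °C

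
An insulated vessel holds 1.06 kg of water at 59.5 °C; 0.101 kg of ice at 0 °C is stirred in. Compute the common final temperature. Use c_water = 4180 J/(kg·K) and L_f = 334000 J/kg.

Let T be the final temperature. ΣQ_i = 0:
fusion: m_ice L_f = 0.101·334000 = 33734
  meltwater 0→T: 0.101·4180·T = 422.18 T
  water: 4430.8(T − 59.5)
4853 T = 263633 − 33734 = 229899
T ≈ 47.37 °C. Since T > 0 °C, the all-ice-melts assumption holds.

T_f ≈ 47.4 °C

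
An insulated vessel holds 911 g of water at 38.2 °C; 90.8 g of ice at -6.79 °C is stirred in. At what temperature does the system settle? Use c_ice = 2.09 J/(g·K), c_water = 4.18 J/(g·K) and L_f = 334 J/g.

Energy conservation, ΣQ = 0:
ice -6.79→0 °C: 90.8·2.09·6.79 = 1288.6
  melt ice: 90.8·334 = 30327
  meltwater 0→T: 90.8·4.18·T = 379.54 T
  water cools: 911·4.18·(T − 38.2) = 3808(T − 38.2)
4187.5 T = 145465 − 31616 = 113849
T ≈ 27.19 °C (positive, so assuming full melt was valid).

T_f ≈ 27.2 °C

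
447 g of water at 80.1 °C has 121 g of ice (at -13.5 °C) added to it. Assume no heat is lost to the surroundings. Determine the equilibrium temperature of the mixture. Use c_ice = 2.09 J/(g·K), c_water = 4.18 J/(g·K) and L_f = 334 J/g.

T_f ≈ 44.6 °C

Setting the total heat transfer to zero:
warm ice to 0 °C: 121·2.09·(0 − (-13.5)) = 3414; fusion: m_ice L_f = 121·334 = 40414; meltwater 0→T: 121·4.18·T = 505.78 T; water cools: 447·4.18·(T − 80.1) = 1868.5(T − 80.1)
2374.2 T = 149664 − 43828 = 105836
T ≈ 44.58 °C — above 0 °C, consistent with complete melting.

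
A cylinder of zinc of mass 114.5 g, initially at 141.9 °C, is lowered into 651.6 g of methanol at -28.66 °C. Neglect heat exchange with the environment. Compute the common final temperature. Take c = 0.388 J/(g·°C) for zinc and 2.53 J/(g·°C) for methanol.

Conservation of energy gives ΣQ = 0:
114.5×0.388×(T − 141.9) + 651.6×2.53×(T − (-28.66)) = 0
44.43(T − 141.9) + 1648.5(T − (-28.66)) = 0
(44.43 + 1648.5) T = 44.43×141.9 + 1648.5×(-28.66)
T = -40943 / 1693 = -24.2 °C

T_f ≈ -24.2 °C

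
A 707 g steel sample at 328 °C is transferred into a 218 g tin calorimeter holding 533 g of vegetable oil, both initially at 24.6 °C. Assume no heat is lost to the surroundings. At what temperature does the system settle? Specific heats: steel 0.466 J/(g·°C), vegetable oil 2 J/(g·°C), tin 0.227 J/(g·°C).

T_f ≈ 93.8 °C

T_f is the heat-capacity-weighted average of the initial temperatures:
T_f = (329.46·328 + 1066·24.6 + 49.49·24.6) / (329.46 + 1066 + 49.49)
    = 135504 / 1444.9 ≈ 93.78 °C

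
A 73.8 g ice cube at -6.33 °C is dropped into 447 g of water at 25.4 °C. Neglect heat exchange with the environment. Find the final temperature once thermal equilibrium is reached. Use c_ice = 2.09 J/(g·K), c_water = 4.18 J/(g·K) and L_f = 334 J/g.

Let T be the final temperature. ΣQ_i = 0:
ice -6.33→0 °C: 73.8×2.09×6.33 = 976.35
  latent heat to melt: 73.8×334 = 24649
  warm the meltwater: 308.48 T
  water: 1868.5(T − 25.4)
2176.9 T = 47459 − 25626 = 21833
T ≈ 10.03 °C — above 0 °C, consistent with complete melting.

T_f ≈ 10.0 °C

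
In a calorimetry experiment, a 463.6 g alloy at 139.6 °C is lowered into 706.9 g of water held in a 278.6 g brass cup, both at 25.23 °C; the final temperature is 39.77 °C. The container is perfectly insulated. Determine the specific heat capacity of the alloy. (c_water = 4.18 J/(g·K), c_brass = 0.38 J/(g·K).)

c ≈ 0.962 J/(g·K)

Let T be the final temperature. ΣQ_i = 0:
463.6×c×(39.77 − 139.6) + 706.9×4.18×(39.77 − 25.23) + 278.6×0.38×(39.77 − 25.23) = 0
-46281 c = -44503
c = -44503/-46281 ≈ 0.9616 J/(g·K)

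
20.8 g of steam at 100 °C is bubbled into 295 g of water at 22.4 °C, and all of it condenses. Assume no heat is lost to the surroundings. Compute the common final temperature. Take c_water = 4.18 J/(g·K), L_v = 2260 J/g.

T_f ≈ 63.1 °C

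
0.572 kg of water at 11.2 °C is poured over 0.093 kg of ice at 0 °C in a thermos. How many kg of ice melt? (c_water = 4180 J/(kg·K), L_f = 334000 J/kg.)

m_melted ≈ 0.0802 kg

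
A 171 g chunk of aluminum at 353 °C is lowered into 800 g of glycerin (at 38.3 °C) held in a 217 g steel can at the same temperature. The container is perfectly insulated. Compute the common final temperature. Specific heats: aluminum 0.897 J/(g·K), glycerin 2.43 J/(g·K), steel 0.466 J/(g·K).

T_f ≈ 60.3 °C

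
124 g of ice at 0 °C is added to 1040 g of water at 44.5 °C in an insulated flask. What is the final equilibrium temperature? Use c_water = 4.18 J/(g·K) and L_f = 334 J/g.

Energy balance with sensible and latent terms:
fusion: m_ice L_f = 124·334 = 41416; meltwater 0→T: 124·4.18·T = 518.32 T; water cools: 1040·4.18·(T − 44.5) = 4347.2(T − 44.5)
4865.5 T = 193450 − 41416 = 152034
T ≈ 31.25 °C — above 0 °C, consistent with complete melting.

T_f ≈ 31.2 °C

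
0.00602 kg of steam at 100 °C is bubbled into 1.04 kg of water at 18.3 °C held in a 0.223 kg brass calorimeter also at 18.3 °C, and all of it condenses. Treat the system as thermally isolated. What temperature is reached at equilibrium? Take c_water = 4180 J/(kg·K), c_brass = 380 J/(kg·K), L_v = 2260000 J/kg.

Energy conservation, ΣQ = 0:
latent heat released on condensation: 0.00602·2260000 = 13605
  condensate cools 100→T: 0.00602·4180·(T − 100) = 25.16(T − 100)
  water warms: 1.04·4180·(T − 18.3) = 4347.2(T − 18.3)
  brass cup: 0.223·380·(T − 18.3) = 84.74(T − 18.3)
4457.1 T = 13605 + 2516.4 + 81105 = 97226
T ≈ 21.81 °C — below 100 °C, confirming all the steam condensed.

T_f ≈ 21.8 °C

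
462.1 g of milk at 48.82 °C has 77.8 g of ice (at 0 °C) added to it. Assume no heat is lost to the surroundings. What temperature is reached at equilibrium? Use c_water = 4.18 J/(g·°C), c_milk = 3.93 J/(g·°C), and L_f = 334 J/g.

T_f ≈ 29.3 °C

Energy balance with sensible and latent terms:
melt ice: 77.8×334 = 25985; warm the meltwater: 325.2 T; milk: 1816.1(T − 48.82)
2141.3 T = 88660 − 25985 = 62675
T ≈ 29.27 °C (positive, so assuming full melt was valid).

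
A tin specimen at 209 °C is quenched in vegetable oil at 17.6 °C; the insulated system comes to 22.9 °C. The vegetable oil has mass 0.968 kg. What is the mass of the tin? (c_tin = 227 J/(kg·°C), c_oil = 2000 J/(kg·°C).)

m ≈ 0.243 kg

Heat gained plus heat lost sum to zero:
m×227×(22.9 − 209) + 0.968×2000×(22.9 − 17.6) = 0
-42245 m = -10261
m = -10261/-42245 ≈ 0.2429 kg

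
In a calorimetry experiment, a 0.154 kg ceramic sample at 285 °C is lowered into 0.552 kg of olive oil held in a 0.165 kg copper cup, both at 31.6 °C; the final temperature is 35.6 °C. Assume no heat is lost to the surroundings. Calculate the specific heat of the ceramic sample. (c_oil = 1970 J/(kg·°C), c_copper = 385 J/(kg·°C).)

Heat gained plus heat lost sum to zero:
0.154×c×(35.6 − 285) + 0.552×1970×(35.6 − 31.6) + 0.165×385×(35.6 − 31.6) = 0
-38.41 c = -4603.9
c = -4603.9/-38.41 ≈ 119.9 J/(kg·°C)

c ≈ 120 J/(kg·°C)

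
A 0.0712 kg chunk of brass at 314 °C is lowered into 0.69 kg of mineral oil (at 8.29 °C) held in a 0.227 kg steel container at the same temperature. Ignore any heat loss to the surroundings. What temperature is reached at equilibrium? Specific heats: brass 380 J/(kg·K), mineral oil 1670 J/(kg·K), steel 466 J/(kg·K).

Let T be the final temperature. ΣQ_i = 0:
0.0712*380*(T − 314) + 0.69*1670*(T − 8.29) + 0.227*466*(T − 8.29) = 0
27.06(T − 314) + 1152.3(T − 8.29) + 105.78(T − 8.29) = 0
(27.06 + 1152.3 + 105.78) T = 27.06*314 + 1152.3*8.29 + 105.78*8.29
T = 18925 / 1285.1 = 14.7 °C

T_f ≈ 14.7 °C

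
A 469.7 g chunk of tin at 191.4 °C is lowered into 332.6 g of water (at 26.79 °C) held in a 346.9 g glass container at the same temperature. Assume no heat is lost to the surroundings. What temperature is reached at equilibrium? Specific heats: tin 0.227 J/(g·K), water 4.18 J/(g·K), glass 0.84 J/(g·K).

T_f ≈ 36.6 °C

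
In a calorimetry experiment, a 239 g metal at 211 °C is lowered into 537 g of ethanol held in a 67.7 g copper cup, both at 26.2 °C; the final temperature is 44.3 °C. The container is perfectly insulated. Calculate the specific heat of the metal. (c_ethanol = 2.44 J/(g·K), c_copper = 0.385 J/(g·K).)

c ≈ 0.607 J/(g·K)

Heat gained plus heat lost sum to zero:
239×c×(44.3 − 211) + 537×2.44×(44.3 − 26.2) + 67.7×0.385×(44.3 − 26.2) = 0
-39841 c = -24188
c = -24188/-39841 ≈ 0.6071 J/(g·K)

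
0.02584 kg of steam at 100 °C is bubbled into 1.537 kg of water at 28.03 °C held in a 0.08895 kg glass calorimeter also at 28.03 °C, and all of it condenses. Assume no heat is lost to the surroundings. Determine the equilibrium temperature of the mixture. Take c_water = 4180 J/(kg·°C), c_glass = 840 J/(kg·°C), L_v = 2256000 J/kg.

Sum of m c ΔT and latent-heat terms is zero:
latent heat released on condensation: 0.02584·2256000 = 58295; condensate cools 100→T: 0.02584·4180·(T − 100) = 108.01(T − 100); original water: 6424.7(T − 28.03); cup: 74.72(T − 28.03)
6607.4 T = 58295 + 10801 + 182178 = 251274
T ≈ 38.03 °C, under the boiling point, so the assumption holds.

T_f ≈ 38.0 °C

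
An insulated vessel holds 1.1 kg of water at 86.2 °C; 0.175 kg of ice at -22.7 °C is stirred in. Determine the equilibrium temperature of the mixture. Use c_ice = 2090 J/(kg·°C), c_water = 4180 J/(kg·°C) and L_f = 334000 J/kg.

T_f ≈ 61.8 °C

Heat gained plus heat lost sum to zero:
ice -22.7→0 °C: 0.175·2090·22.7 = 8302.5; melt ice: 0.175·334000 = 58450; warm the meltwater: 731.5 T; water cools: 1.1·4180·(T − 86.2) = 4598(T − 86.2)
5329.5 T = 396348 − 66753 = 329595
T ≈ 61.84 °C (positive, so assuming full melt was valid).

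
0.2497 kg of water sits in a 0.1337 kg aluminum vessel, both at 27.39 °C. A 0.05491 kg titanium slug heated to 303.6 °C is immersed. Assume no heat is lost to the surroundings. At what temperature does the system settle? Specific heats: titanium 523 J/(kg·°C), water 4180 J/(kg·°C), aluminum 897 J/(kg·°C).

Let T be the final temperature. ΣQ_i = 0:
0.05491*523*(T − 303.6) + 0.2497*4180*(T − 27.39) + 0.1337*897*(T − 27.39) = 0
28.72(T − 303.6) + 1043.7(T − 27.39) + 119.93(T − 27.39) = 0
(28.72 + 1043.7 + 119.93) T = 28.72*303.6 + 1043.7*27.39 + 119.93*27.39
T ≈ 34.04 °C

T_f ≈ 34.0 °C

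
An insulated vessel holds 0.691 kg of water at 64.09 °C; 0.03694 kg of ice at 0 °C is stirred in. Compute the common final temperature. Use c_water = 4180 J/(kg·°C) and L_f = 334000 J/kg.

T_f ≈ 56.8 °C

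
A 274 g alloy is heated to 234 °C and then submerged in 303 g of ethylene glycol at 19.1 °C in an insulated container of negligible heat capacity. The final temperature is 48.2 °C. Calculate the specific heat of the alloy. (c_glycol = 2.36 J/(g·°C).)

Taking heat into each body as positive, Σ m c ΔT = 0:
274×c×(48.2 − 234) + 303×2.36×(48.2 − 19.1) = 0
-50909 c = -20809
c = -20809/-50909 ≈ 0.4087 J/(g·°C)

c ≈ 0.409 J/(g·°C)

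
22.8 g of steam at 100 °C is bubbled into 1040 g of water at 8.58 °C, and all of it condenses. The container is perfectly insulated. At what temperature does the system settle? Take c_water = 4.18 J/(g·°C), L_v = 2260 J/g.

Setting the total heat transfer to zero:
condense steam: −22.8·2260 = −51528; condensed water 100 °C→T: 95.3(T − 100); water warms: 1040·4.18·(T − 8.58) = 4347.2(T − 8.58)
4442.5 T = 51528 + 9530.4 + 37299 = 98357
T ≈ 22.14 °C — below 100 °C, confirming all the steam condensed.

T_f ≈ 22.1 °C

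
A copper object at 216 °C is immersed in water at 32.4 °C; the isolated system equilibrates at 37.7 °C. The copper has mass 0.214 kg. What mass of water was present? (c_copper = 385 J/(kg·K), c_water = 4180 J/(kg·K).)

m ≈ 0.663 kg

Heat lost by the copper = heat gained by the water:
0.214×385×(216 − 37.7) = m×4180×(37.7 − 32.4)
22154 m = 14690  ⇒  m ≈ 0.6631 kg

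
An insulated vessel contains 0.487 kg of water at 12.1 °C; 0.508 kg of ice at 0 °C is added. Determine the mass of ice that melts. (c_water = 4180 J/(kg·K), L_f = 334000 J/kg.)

m_melted ≈ 0.0737 kg

Water can give up m c ΔT = 0.487·4180·12.1 = 24631 J before reaching 0 °C.
Melting all 0.508 kg of ice would need 0.508·334000 = 169672 J.
That's not enough to melt it all — equilibrium is at 0 °C with ice remaining.
m_melt = 24631 / L_f = 0.07375 kg.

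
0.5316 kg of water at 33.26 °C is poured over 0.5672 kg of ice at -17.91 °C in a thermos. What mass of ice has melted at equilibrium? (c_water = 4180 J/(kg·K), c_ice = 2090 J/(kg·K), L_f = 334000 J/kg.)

m_melted ≈ 0.158 kg

Water can give up m c ΔT = 0.5316·4180·33.26 = 73907 J before reaching 0 °C.
Of that, 0.5672·2090·17.91 = 21231 J goes to bring the ice to 0 °C, leaving 52675 J.
To melt every bit of ice: 0.5672·334000 = 189445 J.
Since 52675 < 189445 J, not all the ice melts; equilibrium is at 0 °C.
Mass melted = 52675/334000 ≈ 0.1577 kg.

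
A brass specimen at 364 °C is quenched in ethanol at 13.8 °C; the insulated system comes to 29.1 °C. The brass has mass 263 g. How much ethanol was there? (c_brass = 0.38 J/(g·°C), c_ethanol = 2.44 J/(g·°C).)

Heat lost by the brass = heat gained by the ethanol:
263·0.38·(364 − 29.1) = m·2.44·(29.1 − 13.8)
37.33 m = 33470  ⇒  m ≈ 896.5 g

m ≈ 897 g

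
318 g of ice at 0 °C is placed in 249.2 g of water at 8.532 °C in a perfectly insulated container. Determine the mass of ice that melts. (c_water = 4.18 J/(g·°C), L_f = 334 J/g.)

Heat available from the water dropping to 0 °C: 249.2×4.18×8.532 = 8887.4 J.
Fully melting the ice requires m_ice L_f = 318×334 = 106212 J.
Since 8887.4 < 106212 J, not all the ice melts; equilibrium is at 0 °C.
m_melted×334 = 8887.4  ⇒  m_melted ≈ 26.61 g.

m_melted ≈ 26.6 g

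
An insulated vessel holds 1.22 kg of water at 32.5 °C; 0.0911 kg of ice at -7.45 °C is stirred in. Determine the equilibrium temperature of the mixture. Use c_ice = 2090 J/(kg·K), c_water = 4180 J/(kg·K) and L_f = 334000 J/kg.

Setting the total heat transfer to zero:
ice -7.45→0 °C: 0.0911·2090·7.45 = 1418.5
  fusion: m_ice L_f = 0.0911·334000 = 30427
  meltwater 0→T: 0.0911·4180·T = 380.8 T
  water: 5099.6(T − 32.5)
5480.4 T = 165737 − 31846 = 133891
T ≈ 24.43 °C — above 0 °C, consistent with complete melting.

T_f ≈ 24.4 °C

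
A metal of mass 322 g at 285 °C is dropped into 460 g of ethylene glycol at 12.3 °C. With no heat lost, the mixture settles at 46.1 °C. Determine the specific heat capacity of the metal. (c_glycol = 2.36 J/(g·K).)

Heat lost by the metal = heat gained by the glycol:
322·c·(285 − 46.1) = 460·2.36·(46.1 − 12.3)
76926 c = 36693  ⇒  c ≈ 0.477 J/(g·K)

c ≈ 0.477 J/(g·K)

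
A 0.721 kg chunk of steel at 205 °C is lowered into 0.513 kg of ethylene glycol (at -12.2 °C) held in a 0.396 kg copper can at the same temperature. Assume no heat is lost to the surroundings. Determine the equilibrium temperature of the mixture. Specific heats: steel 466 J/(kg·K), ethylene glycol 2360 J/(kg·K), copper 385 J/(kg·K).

T_f ≈ 30.7 °C

Conservation of energy gives ΣQ = 0:
0.721·466·(T − 205) + 0.513·2360·(T − (-12.2)) + 0.396·385·(T − (-12.2)) = 0
335.99(T − 205) + 1210.7(T − (-12.2)) + 152.46(T − (-12.2)) = 0
1699.1 T = 52247
T ≈ 30.75 °C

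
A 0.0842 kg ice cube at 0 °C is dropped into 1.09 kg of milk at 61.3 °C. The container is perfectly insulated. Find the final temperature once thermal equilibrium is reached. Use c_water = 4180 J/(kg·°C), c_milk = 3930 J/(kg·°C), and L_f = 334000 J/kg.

Energy conservation, ΣQ = 0:
latent heat to melt: 0.0842·334000 = 28123
  meltwater 0→T: 0.0842·4180·T = 351.96 T
  milk cools: 1.09·3930·(T − 61.3) = 4283.7(T − 61.3)
4635.7 T = 262591 − 28123 = 234468
T ≈ 50.58 °C (positive, so assuming full melt was valid).

T_f ≈ 50.6 °C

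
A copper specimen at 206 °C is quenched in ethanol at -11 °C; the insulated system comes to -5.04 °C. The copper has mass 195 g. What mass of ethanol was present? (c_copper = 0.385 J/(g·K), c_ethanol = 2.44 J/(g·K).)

m ≈ 1090 g

Setting the total heat transfer to zero:
195×0.385×(-5.04 − 206) + m×2.44×(-5.04 − (-11)) = 0
14.54 m = 15844
m = 15844/14.54 ≈ 1089 g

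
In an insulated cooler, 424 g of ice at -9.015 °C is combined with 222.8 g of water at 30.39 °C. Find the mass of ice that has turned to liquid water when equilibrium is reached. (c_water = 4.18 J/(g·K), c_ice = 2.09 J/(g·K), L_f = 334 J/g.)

m_melted ≈ 60.8 g

Water can give up m c ΔT = 222.8×4.18×30.39 = 28302 J before reaching 0 °C.
Warming the ice to 0 °C takes 424×2.09×9.015 = 7988.7 J, leaving 20314 J for melting.
Fully melting the ice requires m_ice L_f = 424×334 = 141616 J.
That's not enough to melt it all — equilibrium is at 0 °C with ice remaining.
m_melt = 20314 / L_f = 60.82 g.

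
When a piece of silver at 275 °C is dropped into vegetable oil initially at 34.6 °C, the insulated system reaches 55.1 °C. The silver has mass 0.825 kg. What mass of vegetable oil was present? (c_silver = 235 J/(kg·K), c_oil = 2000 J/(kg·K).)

m ≈ 1.04 kg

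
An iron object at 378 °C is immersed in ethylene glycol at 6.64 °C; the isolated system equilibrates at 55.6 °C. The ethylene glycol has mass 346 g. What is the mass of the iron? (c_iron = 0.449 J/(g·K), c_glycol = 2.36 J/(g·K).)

Heat lost by the iron = heat gained by the glycol:
m·0.449·(378 − 55.6) = 346·2.36·(55.6 − 6.64)
144.76 m = 39979  ⇒  m ≈ 276.2 g

m ≈ 276 g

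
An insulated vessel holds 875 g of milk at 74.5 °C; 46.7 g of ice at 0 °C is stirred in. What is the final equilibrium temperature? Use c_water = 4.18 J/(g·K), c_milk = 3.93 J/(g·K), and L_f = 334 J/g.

T_f ≈ 66.2 °C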